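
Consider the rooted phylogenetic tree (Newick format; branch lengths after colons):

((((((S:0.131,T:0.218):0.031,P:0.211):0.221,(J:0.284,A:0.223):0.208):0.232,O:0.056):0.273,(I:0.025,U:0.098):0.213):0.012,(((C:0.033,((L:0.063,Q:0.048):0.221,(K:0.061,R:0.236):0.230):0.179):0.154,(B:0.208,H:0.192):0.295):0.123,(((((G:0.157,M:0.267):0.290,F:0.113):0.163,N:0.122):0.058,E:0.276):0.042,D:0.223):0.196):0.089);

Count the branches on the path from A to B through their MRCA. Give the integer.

The MRCA of A and B is the root of the tree.
From A up to that node: 5 branches. From B up to the same node: 4 branches. Total: 5 + 4 = 9.

9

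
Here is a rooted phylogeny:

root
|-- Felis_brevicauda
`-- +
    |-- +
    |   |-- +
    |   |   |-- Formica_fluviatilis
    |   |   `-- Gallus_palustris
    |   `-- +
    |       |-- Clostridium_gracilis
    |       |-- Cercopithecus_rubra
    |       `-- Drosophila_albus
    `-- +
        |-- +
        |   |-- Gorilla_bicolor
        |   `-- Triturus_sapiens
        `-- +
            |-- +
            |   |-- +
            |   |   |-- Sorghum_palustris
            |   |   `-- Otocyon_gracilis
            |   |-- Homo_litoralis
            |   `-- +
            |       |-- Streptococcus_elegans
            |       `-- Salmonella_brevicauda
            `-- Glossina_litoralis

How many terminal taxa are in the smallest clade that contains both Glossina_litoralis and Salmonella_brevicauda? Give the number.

The MRCA of Glossina_litoralis and Salmonella_brevicauda is the node subtending (((Sorghum_palustris,Otocyon_gracilis),Homo_litoralis,(Streptococcus_elegans,Salmonella_brevicauda)),Glossina_litoralis).
That clade contains 6 terminal taxa: Glossina_litoralis, Homo_litoralis, Otocyon_gracilis, Salmonella_brevicauda, Sorghum_palustris, Streptococcus_elegans.

6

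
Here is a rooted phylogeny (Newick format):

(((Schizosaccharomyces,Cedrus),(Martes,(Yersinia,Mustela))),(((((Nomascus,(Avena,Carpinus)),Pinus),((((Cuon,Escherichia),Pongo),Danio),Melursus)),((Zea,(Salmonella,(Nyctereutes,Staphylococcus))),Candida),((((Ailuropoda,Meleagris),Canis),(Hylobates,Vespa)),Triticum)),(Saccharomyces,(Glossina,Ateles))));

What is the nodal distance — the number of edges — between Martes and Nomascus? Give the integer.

9

The MRCA of Martes and Nomascus is the root of the tree.
From Martes up to that node: 3 branches. From Nomascus up to the same node: 6 branches. Total: 3 + 6 = 9.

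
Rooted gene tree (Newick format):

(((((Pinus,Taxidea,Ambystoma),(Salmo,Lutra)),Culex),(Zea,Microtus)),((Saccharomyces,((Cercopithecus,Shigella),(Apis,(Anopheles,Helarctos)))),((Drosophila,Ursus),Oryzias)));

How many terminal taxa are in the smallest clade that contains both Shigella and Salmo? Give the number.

17

The MRCA of Shigella and Salmo is the root, so the clade is the entire tree.
That clade contains 17 terminal taxa: Ambystoma, Anopheles, Apis, Cercopithecus, Culex, Drosophila, Helarctos, Lutra, Microtus, Oryzias, Pinus, Saccharomyces, Salmo, Shigella, Taxidea, Ursus, Zea.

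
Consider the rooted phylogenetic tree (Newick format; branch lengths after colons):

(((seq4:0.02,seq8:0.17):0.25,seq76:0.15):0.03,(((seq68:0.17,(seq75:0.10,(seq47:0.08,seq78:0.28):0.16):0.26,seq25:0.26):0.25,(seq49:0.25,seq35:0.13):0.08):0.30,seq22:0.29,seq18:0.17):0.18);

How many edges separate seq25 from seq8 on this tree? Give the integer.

7

The MRCA of seq25 and seq8 is the root of the tree.
From seq25 up to that node: 4 branches. From seq8 up to the same node: 3 branches. Total: 4 + 3 = 7.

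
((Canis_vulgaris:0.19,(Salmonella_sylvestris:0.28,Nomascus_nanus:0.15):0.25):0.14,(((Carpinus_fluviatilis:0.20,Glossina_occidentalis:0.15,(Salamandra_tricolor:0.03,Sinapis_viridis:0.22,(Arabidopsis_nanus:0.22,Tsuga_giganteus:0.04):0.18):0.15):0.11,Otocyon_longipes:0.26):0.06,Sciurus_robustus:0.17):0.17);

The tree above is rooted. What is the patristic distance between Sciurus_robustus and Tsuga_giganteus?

0.71

The path runs Sciurus_robustus → … → MRCA → … → Tsuga_giganteus; the MRCA is the node subtending (((Carpinus_fluviatilis,Glossina_occidentalis,(Salamandra_tricolor,Sinapis_viridis,(Arabidopsis_nanus,Tsuga_giganteus))),Otocyon_longipes),Sciurus_robustus).
Branch lengths along that path: 0.17 + 0.06 + 0.11 + 0.15 + 0.18 + 0.04 = 0.71.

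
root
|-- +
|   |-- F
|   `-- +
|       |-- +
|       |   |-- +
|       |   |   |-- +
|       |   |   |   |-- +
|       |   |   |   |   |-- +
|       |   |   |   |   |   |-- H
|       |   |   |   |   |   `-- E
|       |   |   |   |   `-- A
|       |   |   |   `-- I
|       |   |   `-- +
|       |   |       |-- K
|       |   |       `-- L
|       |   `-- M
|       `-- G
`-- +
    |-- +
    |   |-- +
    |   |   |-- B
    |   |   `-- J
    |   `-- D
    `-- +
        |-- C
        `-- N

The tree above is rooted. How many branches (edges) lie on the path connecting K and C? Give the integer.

9

The MRCA of K and C is the root of the tree.
From K up to that node: 6 branches. From C up to the same node: 3 branches. Total: 6 + 3 = 9.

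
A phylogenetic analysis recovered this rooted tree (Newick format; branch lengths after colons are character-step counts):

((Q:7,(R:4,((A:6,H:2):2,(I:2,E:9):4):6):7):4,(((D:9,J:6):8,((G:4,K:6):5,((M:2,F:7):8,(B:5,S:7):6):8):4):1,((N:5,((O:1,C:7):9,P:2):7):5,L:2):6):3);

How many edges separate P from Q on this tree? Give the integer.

The MRCA of P and Q is the root of the tree.
From P up to that node: 5 branches. From Q up to the same node: 2 branches. Total: 5 + 2 = 7.

7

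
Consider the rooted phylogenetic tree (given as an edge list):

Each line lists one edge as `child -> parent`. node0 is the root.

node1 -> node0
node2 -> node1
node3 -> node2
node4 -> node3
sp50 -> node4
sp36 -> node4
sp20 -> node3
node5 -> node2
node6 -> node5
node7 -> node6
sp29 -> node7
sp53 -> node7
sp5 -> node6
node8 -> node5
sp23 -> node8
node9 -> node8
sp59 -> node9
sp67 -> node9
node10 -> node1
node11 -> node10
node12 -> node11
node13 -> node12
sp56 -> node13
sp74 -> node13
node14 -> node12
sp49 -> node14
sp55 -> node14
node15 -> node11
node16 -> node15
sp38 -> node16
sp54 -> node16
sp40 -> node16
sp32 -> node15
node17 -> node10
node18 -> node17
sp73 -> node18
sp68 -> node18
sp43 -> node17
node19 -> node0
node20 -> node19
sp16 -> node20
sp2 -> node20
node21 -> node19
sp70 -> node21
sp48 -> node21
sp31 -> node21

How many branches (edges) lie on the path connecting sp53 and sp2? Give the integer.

9

The MRCA of sp53 and sp2 is the root of the tree.
From sp53 up to that node: 6 branches. From sp2 up to the same node: 3 branches. Total: 6 + 3 = 9.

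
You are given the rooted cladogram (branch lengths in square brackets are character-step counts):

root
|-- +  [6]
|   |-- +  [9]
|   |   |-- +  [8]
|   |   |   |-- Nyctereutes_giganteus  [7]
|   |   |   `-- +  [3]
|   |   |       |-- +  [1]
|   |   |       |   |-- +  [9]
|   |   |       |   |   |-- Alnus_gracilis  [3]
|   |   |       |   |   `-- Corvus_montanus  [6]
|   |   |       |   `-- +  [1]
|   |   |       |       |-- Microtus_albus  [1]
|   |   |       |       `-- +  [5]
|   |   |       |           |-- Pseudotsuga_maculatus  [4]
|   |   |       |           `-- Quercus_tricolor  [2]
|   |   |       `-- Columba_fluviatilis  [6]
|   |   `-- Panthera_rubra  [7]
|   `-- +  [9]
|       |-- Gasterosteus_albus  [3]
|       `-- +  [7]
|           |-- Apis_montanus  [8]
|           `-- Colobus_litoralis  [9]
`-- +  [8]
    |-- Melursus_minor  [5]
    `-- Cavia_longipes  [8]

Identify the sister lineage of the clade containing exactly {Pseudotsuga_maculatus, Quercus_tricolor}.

The clade containing exactly {Pseudotsuga_maculatus, Quercus_tricolor} attaches to the tree at the node subtending (Microtus_albus,(Pseudotsuga_maculatus,Quercus_tricolor)).
The other lineage descending from that same node — the sister group — is the single tip Microtus_albus.

Microtus_albus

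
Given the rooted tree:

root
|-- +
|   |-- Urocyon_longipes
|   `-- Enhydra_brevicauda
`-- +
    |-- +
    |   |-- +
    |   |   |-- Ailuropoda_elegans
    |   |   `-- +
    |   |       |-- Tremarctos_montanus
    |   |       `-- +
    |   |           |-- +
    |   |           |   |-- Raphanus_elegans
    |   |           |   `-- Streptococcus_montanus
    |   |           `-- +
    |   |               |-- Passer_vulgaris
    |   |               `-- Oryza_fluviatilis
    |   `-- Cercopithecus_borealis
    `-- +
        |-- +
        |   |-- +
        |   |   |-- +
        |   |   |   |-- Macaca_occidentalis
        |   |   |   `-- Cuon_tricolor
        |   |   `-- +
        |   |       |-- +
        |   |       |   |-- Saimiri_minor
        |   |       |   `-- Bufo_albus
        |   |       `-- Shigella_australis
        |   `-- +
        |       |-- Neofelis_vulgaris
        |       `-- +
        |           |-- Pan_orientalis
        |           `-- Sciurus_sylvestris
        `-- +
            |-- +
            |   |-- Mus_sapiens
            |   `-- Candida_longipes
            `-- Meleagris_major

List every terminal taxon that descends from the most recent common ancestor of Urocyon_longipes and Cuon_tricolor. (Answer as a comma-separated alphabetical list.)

Tracing Urocyon_longipes: it sits inside (Urocyon_longipes,Enhydra_brevicauda).
Tracing Cuon_tricolor: it sits inside (Macaca_occidentalis,Cuon_tricolor).
The smallest clade enclosing both is the whole tree (their MRCA is the root), so the answer is all 20 tips in alphabetical order.

Ailuropoda_elegans, Bufo_albus, Candida_longipes, Cercopithecus_borealis, Cuon_tricolor, Enhydra_brevicauda, Macaca_occidentalis, Meleagris_major, Mus_sapiens, Neofelis_vulgaris, Oryza_fluviatilis, Pan_orientalis, Passer_vulgaris, Raphanus_elegans, Saimiri_minor, Sciurus_sylvestris, Shigella_australis, Streptococcus_montanus, Tremarctos_montanus, Urocyon_longipes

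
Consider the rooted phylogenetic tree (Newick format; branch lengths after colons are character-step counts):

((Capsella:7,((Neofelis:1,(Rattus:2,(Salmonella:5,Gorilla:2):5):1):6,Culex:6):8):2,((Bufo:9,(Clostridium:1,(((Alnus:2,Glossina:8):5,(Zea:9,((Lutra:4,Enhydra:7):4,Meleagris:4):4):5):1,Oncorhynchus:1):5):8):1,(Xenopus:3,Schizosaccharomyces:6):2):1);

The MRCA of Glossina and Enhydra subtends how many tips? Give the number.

The MRCA of Glossina and Enhydra is the node subtending ((Alnus,Glossina),(Zea,((Lutra,Enhydra),Meleagris))).
That clade contains 6 terminal taxa: Alnus, Enhydra, Glossina, Lutra, Meleagris, Zea.

6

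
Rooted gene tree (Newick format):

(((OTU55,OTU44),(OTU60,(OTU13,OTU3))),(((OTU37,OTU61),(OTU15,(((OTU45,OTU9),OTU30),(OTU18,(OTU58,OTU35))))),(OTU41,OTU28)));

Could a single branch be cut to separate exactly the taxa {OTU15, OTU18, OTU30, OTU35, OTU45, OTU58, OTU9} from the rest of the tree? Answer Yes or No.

Yes

The most recent common ancestor of these taxa subtends (OTU15,(((OTU45,OTU9),OTU30),(OTU18,(OTU58,OTU35)))).
That clade has exactly 7 tips — every listed taxon and nothing else — so the group is monophyletic.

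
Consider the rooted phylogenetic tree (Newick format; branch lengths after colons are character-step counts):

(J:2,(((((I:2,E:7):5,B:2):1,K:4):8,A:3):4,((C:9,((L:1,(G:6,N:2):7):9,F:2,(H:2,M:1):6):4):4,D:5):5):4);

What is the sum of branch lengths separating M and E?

45

The path runs M → … → MRCA → … → E; the MRCA is the node subtending (((((I,E),B),K),A),((C,((L,(G,N)),F,(H,M))),D)).
Branch lengths along that path: 1 + 6 + 4 + 4 + 5 + 4 + 8 + 1 + 5 + 7 = 45.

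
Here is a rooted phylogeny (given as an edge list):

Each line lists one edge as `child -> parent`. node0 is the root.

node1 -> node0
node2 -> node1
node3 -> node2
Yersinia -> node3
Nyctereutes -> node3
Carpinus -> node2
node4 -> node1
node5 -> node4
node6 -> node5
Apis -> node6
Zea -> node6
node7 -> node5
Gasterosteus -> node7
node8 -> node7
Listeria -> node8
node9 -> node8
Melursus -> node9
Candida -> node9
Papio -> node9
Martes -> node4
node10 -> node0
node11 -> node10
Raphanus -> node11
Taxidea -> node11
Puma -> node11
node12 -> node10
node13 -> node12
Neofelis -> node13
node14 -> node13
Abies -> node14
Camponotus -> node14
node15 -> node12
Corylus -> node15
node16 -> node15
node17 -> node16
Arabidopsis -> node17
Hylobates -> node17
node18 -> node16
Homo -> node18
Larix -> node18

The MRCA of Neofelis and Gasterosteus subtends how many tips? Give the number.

22

The MRCA of Neofelis and Gasterosteus is the root, so the clade is the entire tree.
That clade contains 22 terminal taxa: Abies, Apis, Arabidopsis, Camponotus, Candida, Carpinus, Corylus, Gasterosteus, Homo, Hylobates, Larix, Listeria, Martes, Melursus, Neofelis, Nyctereutes, Papio, Puma, Raphanus, Taxidea, Yersinia, Zea.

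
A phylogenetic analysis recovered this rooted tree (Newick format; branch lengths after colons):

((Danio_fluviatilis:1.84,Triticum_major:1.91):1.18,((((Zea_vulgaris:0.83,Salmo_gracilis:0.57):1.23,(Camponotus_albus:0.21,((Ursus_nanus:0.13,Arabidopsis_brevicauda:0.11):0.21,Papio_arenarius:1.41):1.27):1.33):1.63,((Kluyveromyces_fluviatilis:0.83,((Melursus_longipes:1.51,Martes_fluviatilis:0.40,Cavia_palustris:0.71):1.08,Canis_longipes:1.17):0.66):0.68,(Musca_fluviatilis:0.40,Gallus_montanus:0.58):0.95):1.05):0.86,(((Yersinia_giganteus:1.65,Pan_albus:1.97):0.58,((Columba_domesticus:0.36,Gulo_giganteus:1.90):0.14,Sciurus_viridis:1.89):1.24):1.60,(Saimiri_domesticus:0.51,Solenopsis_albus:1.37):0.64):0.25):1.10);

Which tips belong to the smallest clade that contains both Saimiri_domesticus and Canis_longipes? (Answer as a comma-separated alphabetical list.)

Arabidopsis_brevicauda, Camponotus_albus, Canis_longipes, Cavia_palustris, Columba_domesticus, Gallus_montanus, Gulo_giganteus, Kluyveromyces_fluviatilis, Martes_fluviatilis, Melursus_longipes, Musca_fluviatilis, Pan_albus, Papio_arenarius, Saimiri_domesticus, Salmo_gracilis, Sciurus_viridis, Solenopsis_albus, Ursus_nanus, Yersinia_giganteus, Zea_vulgaris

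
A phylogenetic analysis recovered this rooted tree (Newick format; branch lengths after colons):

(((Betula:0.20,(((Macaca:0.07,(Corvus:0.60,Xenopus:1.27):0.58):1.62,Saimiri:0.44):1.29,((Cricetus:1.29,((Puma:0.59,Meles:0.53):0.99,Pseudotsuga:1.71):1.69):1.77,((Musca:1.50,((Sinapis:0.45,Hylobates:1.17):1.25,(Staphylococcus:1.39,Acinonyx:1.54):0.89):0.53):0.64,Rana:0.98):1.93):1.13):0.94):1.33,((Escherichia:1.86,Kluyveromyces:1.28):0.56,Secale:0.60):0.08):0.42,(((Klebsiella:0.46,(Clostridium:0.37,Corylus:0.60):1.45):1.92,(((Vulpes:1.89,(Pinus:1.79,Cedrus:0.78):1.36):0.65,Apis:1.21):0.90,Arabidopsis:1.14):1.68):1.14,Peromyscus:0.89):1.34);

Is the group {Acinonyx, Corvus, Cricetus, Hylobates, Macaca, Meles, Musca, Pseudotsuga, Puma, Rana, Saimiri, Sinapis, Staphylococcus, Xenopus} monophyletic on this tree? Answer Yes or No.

The most recent common ancestor of these taxa subtends (((Macaca,(Corvus,Xenopus)),Saimiri),((Cricetus,((Puma,Meles),Pseudotsuga)),((Musca,((Sinapis,Hylobates),(Staphylococcus,Acinonyx))),Rana))).
That clade has exactly 14 tips — every listed taxon and nothing else — so the group is monophyletic.

Yes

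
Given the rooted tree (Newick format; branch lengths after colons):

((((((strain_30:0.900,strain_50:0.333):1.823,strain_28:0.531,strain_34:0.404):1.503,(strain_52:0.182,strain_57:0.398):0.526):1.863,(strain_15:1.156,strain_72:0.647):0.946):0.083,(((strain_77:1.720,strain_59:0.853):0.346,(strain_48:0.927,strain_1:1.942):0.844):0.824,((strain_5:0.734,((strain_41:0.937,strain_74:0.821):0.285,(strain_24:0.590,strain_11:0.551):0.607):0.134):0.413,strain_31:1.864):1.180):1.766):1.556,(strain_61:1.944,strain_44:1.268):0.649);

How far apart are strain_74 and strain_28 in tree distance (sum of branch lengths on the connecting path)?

8.579

The path runs strain_74 → … → MRCA → … → strain_28; the MRCA is the node subtending (((((strain_30,strain_50),strain_28,strain_34),(strain_52,strain_57)),(strain_15,strain_72)),(((strain_77,strain_59),(strain_48,strain_1)),((strain_5,((strain_41,strain_74),(strain_24,strain_11))),strain_31))).
Branch lengths along that path: 0.821 + 0.285 + 0.134 + 0.413 + 1.180 + 1.766 + 0.083 + 1.863 + 1.503 + 0.531 = 8.579.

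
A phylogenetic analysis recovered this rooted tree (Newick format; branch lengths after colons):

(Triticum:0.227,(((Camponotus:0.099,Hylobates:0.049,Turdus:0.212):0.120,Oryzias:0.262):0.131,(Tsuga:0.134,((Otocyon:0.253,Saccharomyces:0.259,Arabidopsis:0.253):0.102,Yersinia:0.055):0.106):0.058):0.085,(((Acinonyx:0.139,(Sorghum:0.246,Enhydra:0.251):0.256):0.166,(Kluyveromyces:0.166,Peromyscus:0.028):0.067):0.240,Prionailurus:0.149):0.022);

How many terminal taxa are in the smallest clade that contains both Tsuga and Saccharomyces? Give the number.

The MRCA of Tsuga and Saccharomyces is the node subtending (Tsuga,((Otocyon,Saccharomyces,Arabidopsis),Yersinia)).
That clade contains 5 terminal taxa: Arabidopsis, Otocyon, Saccharomyces, Tsuga, Yersinia.

5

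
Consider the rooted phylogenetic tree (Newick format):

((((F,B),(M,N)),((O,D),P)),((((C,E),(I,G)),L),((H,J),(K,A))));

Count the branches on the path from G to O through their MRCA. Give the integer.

9

The MRCA of G and O is the root of the tree.
From G up to that node: 5 branches. From O up to the same node: 4 branches. Total: 5 + 4 = 9.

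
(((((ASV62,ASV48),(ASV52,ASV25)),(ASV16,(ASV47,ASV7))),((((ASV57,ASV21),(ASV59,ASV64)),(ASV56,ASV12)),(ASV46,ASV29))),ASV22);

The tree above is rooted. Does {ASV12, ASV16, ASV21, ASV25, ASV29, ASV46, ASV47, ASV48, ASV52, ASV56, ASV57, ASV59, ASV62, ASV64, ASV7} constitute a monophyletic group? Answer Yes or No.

Yes

The most recent common ancestor of these taxa subtends ((((ASV62,ASV48),(ASV52,ASV25)),(ASV16,(ASV47,ASV7))),((((ASV57,ASV21),(ASV59,ASV64)),(ASV56,ASV12)),(ASV46,ASV29))).
That clade has exactly 15 tips — every listed taxon and nothing else — so the group is monophyletic.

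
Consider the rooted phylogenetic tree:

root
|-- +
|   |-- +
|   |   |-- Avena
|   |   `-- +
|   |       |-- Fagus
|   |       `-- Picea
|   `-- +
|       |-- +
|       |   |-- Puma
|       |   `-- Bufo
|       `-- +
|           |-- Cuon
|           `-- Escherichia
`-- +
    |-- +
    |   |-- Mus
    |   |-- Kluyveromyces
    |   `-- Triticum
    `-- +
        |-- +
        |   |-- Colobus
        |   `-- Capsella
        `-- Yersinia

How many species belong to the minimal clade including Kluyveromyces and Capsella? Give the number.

6

The MRCA of Kluyveromyces and Capsella is the node subtending ((Mus,Kluyveromyces,Triticum),((Colobus,Capsella),Yersinia)).
That clade contains 6 terminal taxa: Capsella, Colobus, Kluyveromyces, Mus, Triticum, Yersinia.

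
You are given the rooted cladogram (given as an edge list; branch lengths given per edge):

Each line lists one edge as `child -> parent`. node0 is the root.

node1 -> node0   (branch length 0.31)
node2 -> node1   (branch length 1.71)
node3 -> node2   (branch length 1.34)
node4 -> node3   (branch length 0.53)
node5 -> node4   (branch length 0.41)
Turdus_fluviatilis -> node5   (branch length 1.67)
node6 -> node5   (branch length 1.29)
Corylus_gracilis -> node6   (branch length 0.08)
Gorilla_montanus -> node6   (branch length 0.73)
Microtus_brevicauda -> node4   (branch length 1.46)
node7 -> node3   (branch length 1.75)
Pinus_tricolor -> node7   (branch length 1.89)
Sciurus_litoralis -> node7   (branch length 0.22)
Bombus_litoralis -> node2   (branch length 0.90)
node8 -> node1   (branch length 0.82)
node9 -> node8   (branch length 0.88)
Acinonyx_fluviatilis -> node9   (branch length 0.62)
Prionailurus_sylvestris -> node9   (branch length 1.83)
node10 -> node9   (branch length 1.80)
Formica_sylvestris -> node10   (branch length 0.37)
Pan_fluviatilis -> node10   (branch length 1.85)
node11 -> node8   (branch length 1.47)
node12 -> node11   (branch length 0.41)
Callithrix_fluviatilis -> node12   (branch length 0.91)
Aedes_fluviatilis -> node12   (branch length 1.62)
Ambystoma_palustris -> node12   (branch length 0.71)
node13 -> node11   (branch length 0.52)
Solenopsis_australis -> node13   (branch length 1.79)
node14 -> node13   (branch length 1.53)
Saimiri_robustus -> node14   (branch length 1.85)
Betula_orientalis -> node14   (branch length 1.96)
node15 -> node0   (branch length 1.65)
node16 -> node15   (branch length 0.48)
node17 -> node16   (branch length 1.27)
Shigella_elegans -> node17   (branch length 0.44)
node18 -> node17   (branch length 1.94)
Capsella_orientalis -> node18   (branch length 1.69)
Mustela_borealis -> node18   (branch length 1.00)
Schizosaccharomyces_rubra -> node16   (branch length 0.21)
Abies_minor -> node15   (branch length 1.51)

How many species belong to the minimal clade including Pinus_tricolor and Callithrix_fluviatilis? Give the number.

17

The MRCA of Pinus_tricolor and Callithrix_fluviatilis is the node subtending (((((Turdus_fluviatilis,(Corylus_gracilis,Gorilla_montanus)),Microtus_brevicauda),(Pinus_tricolor,Sciurus_litoralis)),Bombus_litoralis),((Acinonyx_fluviatilis,Prionailurus_sylvestris,(Formica_sylvestris,Pan_fluviatilis)),((Callithrix_fluviatilis,Aedes_fluviatilis,Ambystoma_palustris),(Solenopsis_australis,(Saimiri_robustus,Betula_orientalis))))).
That clade contains 17 terminal taxa: Acinonyx_fluviatilis, Aedes_fluviatilis, Ambystoma_palustris, Betula_orientalis, Bombus_litoralis, Callithrix_fluviatilis, Corylus_gracilis, Formica_sylvestris, Gorilla_montanus, Microtus_brevicauda, Pan_fluviatilis, Pinus_tricolor, Prionailurus_sylvestris, Saimiri_robustus, Sciurus_litoralis, Solenopsis_australis, Turdus_fluviatilis.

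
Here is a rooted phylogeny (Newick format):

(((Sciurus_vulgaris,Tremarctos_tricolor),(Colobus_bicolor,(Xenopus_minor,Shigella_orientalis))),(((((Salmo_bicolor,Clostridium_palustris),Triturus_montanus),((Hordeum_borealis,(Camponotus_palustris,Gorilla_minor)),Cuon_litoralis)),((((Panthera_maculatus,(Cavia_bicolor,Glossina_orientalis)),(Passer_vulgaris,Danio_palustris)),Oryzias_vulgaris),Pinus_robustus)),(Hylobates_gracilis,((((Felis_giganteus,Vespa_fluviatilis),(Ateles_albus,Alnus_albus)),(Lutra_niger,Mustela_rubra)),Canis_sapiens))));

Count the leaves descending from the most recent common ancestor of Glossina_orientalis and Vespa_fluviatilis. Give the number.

22

The MRCA of Glossina_orientalis and Vespa_fluviatilis is the node subtending (((((Salmo_bicolor,Clostridium_palustris),Triturus_montanus),((Hordeum_borealis,(Camponotus_palustris,Gorilla_minor)),Cuon_litoralis)),((((Panthera_maculatus,(Cavia_bicolor,Glossina_orientalis)),(Passer_vulgaris,Danio_palustris)),Oryzias_vulgaris),Pinus_robustus)),(Hylobates_gracilis,((((Felis_giganteus,Vespa_fluviatilis),(Ateles_albus,Alnus_albus)),(Lutra_niger,Mustela_rubra)),Canis_sapiens))).
That clade contains 22 terminal taxa: Alnus_albus, Ateles_albus, Camponotus_palustris, Canis_sapiens, Cavia_bicolor, Clostridium_palustris, Cuon_litoralis, Danio_palustris, Felis_giganteus, Glossina_orientalis, Gorilla_minor, Hordeum_borealis, Hylobates_gracilis, Lutra_niger, Mustela_rubra, Oryzias_vulgaris, Panthera_maculatus, Passer_vulgaris, Pinus_robustus, Salmo_bicolor, Triturus_montanus, Vespa_fluviatilis.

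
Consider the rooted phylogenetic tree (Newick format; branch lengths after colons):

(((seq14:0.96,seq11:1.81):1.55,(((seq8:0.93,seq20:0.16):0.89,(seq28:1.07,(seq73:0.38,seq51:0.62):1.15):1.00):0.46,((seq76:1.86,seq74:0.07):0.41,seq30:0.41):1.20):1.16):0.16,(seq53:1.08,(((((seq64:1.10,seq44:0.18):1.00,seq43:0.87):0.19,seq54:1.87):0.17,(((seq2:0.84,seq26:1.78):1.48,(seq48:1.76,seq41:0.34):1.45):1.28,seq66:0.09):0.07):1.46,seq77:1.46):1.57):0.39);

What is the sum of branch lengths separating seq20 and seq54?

8.29

The path runs seq20 → … → MRCA → … → seq54; the MRCA is the root of the tree.
Branch lengths along that path: 0.16 + 0.89 + 0.46 + 1.16 + 0.16 + 0.39 + 1.57 + 1.46 + 0.17 + 1.87 = 8.29.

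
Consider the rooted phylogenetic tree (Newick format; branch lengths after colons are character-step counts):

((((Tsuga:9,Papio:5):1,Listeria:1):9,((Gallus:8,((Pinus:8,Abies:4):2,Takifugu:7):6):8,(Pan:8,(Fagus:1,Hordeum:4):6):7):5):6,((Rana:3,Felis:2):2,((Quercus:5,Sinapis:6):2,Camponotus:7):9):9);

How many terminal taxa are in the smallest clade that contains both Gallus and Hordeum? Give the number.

The MRCA of Gallus and Hordeum is the node subtending ((Gallus,((Pinus,Abies),Takifugu)),(Pan,(Fagus,Hordeum))).
That clade contains 7 terminal taxa: Abies, Fagus, Gallus, Hordeum, Pan, Pinus, Takifugu.

7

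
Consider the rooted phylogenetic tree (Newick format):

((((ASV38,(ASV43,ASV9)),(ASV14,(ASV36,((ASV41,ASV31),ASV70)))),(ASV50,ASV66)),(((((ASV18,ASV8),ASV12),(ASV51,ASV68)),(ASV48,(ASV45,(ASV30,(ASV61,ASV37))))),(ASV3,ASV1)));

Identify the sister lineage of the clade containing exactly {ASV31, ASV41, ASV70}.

ASV36

The clade containing exactly {ASV31, ASV41, ASV70} attaches to the tree at the node subtending (ASV36,((ASV41,ASV31),ASV70)).
The other lineage descending from that same node — the sister group — is the single tip ASV36.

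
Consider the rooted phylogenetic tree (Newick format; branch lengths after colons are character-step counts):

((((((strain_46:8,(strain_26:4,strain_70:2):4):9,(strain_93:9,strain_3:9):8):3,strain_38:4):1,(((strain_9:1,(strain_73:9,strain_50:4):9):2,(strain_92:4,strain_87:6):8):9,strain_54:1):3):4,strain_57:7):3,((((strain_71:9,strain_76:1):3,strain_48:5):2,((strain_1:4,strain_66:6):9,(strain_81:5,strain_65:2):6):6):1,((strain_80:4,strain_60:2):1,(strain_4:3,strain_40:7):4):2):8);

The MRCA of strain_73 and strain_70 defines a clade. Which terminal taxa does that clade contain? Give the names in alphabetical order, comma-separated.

Tracing strain_73: it sits inside (strain_73,strain_50).
Tracing strain_70: it sits inside (strain_26,strain_70).
The smallest clade enclosing both is ((((strain_46,(strain_26,strain_70)),(strain_93,strain_3)),strain_38),(((strain_9,(strain_73,strain_50)),(strain_92,strain_87)),strain_54)); the answer is its 12 terminal taxa in alphabetical order.

strain_26, strain_3, strain_38, strain_46, strain_50, strain_54, strain_70, strain_73, strain_87, strain_9, strain_92, strain_93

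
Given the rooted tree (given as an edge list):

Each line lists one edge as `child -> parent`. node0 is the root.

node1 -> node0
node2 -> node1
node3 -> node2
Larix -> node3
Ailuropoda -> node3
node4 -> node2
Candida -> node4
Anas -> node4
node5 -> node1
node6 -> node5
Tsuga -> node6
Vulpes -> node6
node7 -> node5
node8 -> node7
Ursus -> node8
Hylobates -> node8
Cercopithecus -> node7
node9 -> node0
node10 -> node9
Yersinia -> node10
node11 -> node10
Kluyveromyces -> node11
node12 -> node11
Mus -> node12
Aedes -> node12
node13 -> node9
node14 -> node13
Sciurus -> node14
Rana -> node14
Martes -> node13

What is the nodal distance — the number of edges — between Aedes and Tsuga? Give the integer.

The MRCA of Aedes and Tsuga is the root of the tree.
From Aedes up to that node: 5 branches. From Tsuga up to the same node: 4 branches. Total: 5 + 4 = 9.

9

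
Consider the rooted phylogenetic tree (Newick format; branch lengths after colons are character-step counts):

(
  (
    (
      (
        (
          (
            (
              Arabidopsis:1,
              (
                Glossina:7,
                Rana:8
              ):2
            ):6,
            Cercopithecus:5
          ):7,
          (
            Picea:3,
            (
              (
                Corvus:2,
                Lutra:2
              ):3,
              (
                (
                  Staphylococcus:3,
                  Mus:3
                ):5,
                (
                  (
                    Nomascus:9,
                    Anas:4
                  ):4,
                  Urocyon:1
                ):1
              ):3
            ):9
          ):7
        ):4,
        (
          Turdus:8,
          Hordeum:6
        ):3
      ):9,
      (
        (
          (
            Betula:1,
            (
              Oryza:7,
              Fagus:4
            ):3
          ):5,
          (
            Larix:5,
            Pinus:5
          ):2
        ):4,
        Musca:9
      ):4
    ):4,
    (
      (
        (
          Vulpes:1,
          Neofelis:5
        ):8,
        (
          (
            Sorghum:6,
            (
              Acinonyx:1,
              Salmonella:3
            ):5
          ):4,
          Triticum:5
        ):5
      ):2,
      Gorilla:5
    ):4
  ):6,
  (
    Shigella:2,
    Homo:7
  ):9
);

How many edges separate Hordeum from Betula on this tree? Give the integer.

7

The MRCA of Hordeum and Betula is the node subtending (((((Arabidopsis,(Glossina,Rana)),Cercopithecus),(Picea,((Corvus,Lutra),((Staphylococcus,Mus),((Nomascus,Anas),Urocyon))))),(Turdus,Hordeum)),(((Betula,(Oryza,Fagus)),(Larix,Pinus)),Musca)).
From Hordeum up to that node: 3 branches. From Betula up to the same node: 4 branches. Total: 3 + 4 = 7.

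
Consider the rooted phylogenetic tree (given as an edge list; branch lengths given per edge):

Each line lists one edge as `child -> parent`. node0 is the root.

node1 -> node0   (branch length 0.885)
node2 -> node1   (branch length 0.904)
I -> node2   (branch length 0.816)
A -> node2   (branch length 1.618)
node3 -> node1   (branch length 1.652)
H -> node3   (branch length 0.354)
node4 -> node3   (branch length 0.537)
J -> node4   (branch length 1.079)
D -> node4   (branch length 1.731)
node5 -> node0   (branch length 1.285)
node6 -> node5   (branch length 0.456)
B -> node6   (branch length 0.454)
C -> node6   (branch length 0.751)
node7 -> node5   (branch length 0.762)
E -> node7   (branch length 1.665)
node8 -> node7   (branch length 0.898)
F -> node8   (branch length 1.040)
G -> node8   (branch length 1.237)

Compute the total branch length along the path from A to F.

The path runs A → … → MRCA → … → F; the MRCA is the root of the tree.
Branch lengths along that path: 1.618 + 0.904 + 0.885 + 1.285 + 0.762 + 0.898 + 1.040 = 7.392.

7.392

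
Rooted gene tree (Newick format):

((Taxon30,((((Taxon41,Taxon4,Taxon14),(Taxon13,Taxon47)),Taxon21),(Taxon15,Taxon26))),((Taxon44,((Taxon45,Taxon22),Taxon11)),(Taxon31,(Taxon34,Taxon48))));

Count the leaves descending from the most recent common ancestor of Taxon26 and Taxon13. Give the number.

8

The MRCA of Taxon26 and Taxon13 is the node subtending ((((Taxon41,Taxon4,Taxon14),(Taxon13,Taxon47)),Taxon21),(Taxon15,Taxon26)).
That clade contains 8 terminal taxa: Taxon13, Taxon14, Taxon15, Taxon21, Taxon26, Taxon4, Taxon41, Taxon47.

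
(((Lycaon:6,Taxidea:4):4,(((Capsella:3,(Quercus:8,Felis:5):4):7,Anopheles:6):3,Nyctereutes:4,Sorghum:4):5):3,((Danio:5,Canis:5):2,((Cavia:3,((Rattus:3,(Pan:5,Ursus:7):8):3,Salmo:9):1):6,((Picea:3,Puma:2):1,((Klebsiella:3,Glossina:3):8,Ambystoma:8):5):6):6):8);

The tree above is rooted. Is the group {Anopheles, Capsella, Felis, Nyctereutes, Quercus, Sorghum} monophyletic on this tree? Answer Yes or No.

Yes

The most recent common ancestor of these taxa subtends (((Capsella,(Quercus,Felis)),Anopheles),Nyctereutes,Sorghum).
That clade has exactly 6 tips — every listed taxon and nothing else — so the group is monophyletic.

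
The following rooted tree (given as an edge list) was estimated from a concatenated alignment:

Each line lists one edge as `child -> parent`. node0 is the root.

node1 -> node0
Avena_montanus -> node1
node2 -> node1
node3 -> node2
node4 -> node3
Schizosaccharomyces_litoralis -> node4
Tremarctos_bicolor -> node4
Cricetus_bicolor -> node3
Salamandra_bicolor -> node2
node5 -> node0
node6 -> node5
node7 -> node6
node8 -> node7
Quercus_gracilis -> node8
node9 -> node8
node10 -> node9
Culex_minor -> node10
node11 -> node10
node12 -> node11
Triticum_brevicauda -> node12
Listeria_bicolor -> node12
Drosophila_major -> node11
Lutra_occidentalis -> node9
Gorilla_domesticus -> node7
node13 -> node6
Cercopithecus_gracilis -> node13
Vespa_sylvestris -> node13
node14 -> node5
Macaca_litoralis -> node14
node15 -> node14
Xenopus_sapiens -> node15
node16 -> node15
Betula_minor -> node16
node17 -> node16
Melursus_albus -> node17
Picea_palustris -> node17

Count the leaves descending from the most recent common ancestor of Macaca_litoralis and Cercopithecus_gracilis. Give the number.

The MRCA of Macaca_litoralis and Cercopithecus_gracilis is the node subtending ((((Quercus_gracilis,((Culex_minor,((Triticum_brevicauda,Listeria_bicolor),Drosophila_major)),Lutra_occidentalis)),Gorilla_domesticus),(Cercopithecus_gracilis,Vespa_sylvestris)),(Macaca_litoralis,(Xenopus_sapiens,(Betula_minor,(Melursus_albus,Picea_palustris))))).
That clade contains 14 terminal taxa: Betula_minor, Cercopithecus_gracilis, Culex_minor, Drosophila_major, Gorilla_domesticus, Listeria_bicolor, Lutra_occidentalis, Macaca_litoralis, Melursus_albus, Picea_palustris, Quercus_gracilis, Triticum_brevicauda, Vespa_sylvestris, Xenopus_sapiens.

14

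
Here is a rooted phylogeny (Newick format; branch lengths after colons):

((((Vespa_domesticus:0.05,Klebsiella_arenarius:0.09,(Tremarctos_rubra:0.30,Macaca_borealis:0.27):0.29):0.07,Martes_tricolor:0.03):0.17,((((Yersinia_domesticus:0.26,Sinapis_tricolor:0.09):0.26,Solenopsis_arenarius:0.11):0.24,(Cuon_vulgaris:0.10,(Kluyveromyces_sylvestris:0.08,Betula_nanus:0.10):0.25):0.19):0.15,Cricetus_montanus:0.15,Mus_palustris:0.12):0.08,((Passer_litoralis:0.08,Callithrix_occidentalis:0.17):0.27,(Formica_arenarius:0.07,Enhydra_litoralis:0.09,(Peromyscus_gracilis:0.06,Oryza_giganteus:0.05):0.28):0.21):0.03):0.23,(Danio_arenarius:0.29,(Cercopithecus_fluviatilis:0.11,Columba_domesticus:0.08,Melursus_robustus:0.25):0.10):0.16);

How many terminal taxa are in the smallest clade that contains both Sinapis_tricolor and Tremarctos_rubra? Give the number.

The MRCA of Sinapis_tricolor and Tremarctos_rubra is the node subtending (((Vespa_domesticus,Klebsiella_arenarius,(Tremarctos_rubra,Macaca_borealis)),Martes_tricolor),((((Yersinia_domesticus,Sinapis_tricolor),Solenopsis_arenarius),(Cuon_vulgaris,(Kluyveromyces_sylvestris,Betula_nanus))),Cricetus_montanus,Mus_palustris),((Passer_litoralis,Callithrix_occidentalis),(Formica_arenarius,Enhydra_litoralis,(Peromyscus_gracilis,Oryza_giganteus)))).
That clade contains 19 terminal taxa: Betula_nanus, Callithrix_occidentalis, Cricetus_montanus, Cuon_vulgaris, Enhydra_litoralis, Formica_arenarius, Klebsiella_arenarius, Kluyveromyces_sylvestris, Macaca_borealis, Martes_tricolor, Mus_palustris, Oryza_giganteus, Passer_litoralis, Peromyscus_gracilis, Sinapis_tricolor, Solenopsis_arenarius, Tremarctos_rubra, Vespa_domesticus, Yersinia_domesticus.

19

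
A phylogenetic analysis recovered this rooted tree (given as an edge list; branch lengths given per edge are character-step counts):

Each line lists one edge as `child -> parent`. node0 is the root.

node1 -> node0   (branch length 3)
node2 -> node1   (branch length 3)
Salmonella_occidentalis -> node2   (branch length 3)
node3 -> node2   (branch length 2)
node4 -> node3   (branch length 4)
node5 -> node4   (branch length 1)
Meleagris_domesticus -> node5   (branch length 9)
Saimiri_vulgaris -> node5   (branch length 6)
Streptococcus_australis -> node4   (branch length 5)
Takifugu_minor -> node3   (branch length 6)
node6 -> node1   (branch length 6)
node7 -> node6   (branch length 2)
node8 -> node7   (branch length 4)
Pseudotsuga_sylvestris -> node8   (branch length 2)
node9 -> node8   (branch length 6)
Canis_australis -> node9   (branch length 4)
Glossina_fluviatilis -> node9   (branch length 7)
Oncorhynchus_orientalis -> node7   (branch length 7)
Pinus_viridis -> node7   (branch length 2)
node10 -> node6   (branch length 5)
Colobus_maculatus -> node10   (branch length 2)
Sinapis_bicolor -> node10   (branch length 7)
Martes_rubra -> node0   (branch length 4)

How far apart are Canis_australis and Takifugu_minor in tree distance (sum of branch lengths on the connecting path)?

The path runs Canis_australis → … → MRCA → … → Takifugu_minor; the MRCA is the node subtending ((Salmonella_occidentalis,(((Meleagris_domesticus,Saimiri_vulgaris),Streptococcus_australis),Takifugu_minor)),(((Pseudotsuga_sylvestris,(Canis_australis,Glossina_fluviatilis)),Oncorhynchus_orientalis,Pinus_viridis),(Colobus_maculatus,Sinapis_bicolor))).
Branch lengths along that path: 4 + 6 + 4 + 2 + 6 + 3 + 2 + 6 = 33.

33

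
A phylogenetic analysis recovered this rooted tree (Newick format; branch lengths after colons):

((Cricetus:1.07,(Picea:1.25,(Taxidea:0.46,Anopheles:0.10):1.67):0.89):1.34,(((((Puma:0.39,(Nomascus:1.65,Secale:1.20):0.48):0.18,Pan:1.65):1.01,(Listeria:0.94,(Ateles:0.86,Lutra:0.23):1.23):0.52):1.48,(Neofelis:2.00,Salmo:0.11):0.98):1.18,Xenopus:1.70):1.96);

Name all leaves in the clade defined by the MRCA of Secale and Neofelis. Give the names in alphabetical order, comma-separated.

Tracing Secale: it sits inside (Nomascus,Secale).
Tracing Neofelis: it sits inside (Neofelis,Salmo).
The smallest clade enclosing both is ((((Puma,(Nomascus,Secale)),Pan),(Listeria,(Ateles,Lutra))),(Neofelis,Salmo)); the answer is its 9 terminal taxa in alphabetical order.

Ateles, Listeria, Lutra, Neofelis, Nomascus, Pan, Puma, Salmo, Secale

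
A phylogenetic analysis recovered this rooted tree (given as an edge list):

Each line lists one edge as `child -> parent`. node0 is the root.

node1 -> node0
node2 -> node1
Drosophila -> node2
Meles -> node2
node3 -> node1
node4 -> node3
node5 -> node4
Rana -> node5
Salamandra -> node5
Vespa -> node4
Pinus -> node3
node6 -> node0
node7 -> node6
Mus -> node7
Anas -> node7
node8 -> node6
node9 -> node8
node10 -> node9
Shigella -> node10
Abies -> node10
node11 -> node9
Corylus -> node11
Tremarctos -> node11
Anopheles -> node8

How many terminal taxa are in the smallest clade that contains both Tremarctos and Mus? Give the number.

7

The MRCA of Tremarctos and Mus is the node subtending ((Mus,Anas),(((Shigella,Abies),(Corylus,Tremarctos)),Anopheles)).
That clade contains 7 terminal taxa: Abies, Anas, Anopheles, Corylus, Mus, Shigella, Tremarctos.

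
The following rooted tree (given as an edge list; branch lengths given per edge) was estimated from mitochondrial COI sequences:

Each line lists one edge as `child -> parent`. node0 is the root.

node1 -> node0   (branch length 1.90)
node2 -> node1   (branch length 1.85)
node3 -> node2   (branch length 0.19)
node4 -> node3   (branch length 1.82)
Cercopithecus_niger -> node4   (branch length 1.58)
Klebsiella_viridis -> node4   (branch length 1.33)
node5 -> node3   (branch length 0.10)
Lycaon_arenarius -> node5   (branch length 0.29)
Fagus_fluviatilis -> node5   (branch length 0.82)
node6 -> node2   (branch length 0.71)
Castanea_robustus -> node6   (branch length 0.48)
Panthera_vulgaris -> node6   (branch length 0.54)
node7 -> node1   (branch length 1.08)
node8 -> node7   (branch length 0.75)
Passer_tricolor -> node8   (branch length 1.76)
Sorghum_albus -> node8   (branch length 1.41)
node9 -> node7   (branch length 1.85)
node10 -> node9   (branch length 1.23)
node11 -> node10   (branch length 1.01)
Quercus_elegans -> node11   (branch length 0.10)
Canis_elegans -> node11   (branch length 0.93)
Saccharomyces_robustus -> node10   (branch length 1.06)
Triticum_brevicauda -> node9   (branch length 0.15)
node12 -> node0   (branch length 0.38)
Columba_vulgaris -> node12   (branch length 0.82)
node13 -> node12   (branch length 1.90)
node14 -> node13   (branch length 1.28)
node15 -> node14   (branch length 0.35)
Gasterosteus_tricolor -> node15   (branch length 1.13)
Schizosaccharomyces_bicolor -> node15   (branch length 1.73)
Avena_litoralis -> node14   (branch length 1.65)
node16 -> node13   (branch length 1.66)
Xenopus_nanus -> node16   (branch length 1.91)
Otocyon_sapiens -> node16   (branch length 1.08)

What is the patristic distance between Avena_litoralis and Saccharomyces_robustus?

The path runs Avena_litoralis → … → MRCA → … → Saccharomyces_robustus; the MRCA is the root of the tree.
Branch lengths along that path: 1.65 + 1.28 + 1.90 + 0.38 + 1.90 + 1.08 + 1.85 + 1.23 + 1.06 = 12.33.

12.33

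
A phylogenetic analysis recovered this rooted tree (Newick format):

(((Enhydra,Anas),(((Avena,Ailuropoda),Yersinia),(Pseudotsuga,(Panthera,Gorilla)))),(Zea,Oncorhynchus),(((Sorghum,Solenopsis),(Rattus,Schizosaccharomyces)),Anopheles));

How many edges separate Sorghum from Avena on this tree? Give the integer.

The MRCA of Sorghum and Avena is the root of the tree.
From Sorghum up to that node: 4 branches. From Avena up to the same node: 5 branches. Total: 4 + 5 = 9.

9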